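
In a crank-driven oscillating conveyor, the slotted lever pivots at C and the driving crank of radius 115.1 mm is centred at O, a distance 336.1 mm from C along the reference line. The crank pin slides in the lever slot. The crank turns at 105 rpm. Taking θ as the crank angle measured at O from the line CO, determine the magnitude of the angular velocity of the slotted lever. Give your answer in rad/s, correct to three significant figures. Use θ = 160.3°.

4.77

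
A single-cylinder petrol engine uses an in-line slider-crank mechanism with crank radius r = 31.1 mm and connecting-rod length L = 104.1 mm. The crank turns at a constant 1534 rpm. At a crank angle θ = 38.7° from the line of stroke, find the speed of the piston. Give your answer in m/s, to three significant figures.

ω = 2π·1534/60 = 160.6 rad/s
For an in-line slider-crank, x = r cosθ + √(L² − r² sin²θ), so v = −rω sinθ·[1 + r cosθ/√(L² − r² sin²θ)].
With r = 0.0311 m, L = 0.1041 m, θ = 38.7°: √(L² − r² sin²θ) = 0.10227 m.
v = −0.0311·160.6·0.62524·[1 + 0.0311·0.78043/0.10227] = -3.865 m/s.
|v| = 3.865 m/s.

3.86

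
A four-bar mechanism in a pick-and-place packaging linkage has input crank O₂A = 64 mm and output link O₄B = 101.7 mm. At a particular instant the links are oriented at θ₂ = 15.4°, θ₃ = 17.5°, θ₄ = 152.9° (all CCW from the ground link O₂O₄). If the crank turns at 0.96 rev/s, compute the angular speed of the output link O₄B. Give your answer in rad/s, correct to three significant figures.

0.198

ω₂ = 6.032 rad/s (from 0.96 rev/s).
Differentiating the loop-closure r₂e^{iθ₂}+r₃e^{iθ₃}=r₁+r₄e^{iθ₄} gives r₂ω₂e^{iθ₂}+r₃ω₃e^{iθ₃}=r₄ω₄e^{iθ₄}.
Eliminating the other unknown: ω₄ = r₂ω₂ sin(θ₂−θ₃) / [r₄ sin(θ₄−θ₃)].
Numerator sine = -0.03664; denominator sine = +0.70215.
Result = 0.064·6.032·(-0.03664) / (0.1017·(+0.70215)) = -0.1981 rad/s; magnitude 0.1981 rad/s.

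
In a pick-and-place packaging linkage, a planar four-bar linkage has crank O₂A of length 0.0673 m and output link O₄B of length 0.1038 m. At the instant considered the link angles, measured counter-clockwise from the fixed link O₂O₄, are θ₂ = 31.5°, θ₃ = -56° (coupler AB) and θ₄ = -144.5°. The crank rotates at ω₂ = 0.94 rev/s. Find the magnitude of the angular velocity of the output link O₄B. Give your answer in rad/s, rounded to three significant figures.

ω₂ = 5.906 rad/s (from 0.94 rev/s).
Differentiating the loop-closure r₂e^{iθ₂}+r₃e^{iθ₃}=r₁+r₄e^{iθ₄} gives r₂ω₂e^{iθ₂}+r₃ω₃e^{iθ₃}=r₄ω₄e^{iθ₄}.
Eliminating the other unknown: ω₄ = r₂ω₂ sin(θ₂−θ₃) / [r₄ sin(θ₄−θ₃)].
Numerator sine = +0.99905; denominator sine = -0.99966.
Result = 0.0673·5.906·(+0.99905) / (0.1038·(-0.99966)) = -3.827 rad/s; magnitude 3.827 rad/s.

3.83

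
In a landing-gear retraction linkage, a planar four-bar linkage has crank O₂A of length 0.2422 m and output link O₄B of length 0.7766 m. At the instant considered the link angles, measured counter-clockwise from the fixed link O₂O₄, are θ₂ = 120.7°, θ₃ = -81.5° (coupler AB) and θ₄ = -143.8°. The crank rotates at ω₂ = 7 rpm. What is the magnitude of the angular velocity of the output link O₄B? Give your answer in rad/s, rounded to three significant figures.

0.0976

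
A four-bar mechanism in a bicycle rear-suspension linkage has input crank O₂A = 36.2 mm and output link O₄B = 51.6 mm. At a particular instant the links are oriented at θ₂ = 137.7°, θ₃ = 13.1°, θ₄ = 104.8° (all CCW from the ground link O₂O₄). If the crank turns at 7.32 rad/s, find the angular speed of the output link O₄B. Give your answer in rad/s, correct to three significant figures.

ω₂ = 7.32 rad/s
Differentiating the loop-closure r₂e^{iθ₂}+r₃e^{iθ₃}=r₁+r₄e^{iθ₄} gives r₂ω₂e^{iθ₂}+r₃ω₃e^{iθ₃}=r₄ω₄e^{iθ₄}.
Eliminating the other unknown: ω₄ = r₂ω₂ sin(θ₂−θ₃) / [r₄ sin(θ₄−θ₃)].
Numerator sine = +0.82314; denominator sine = +0.99956.
Result = 0.0362·7.32·(+0.82314) / (0.0516·(+0.99956)) = +4.229 rad/s; magnitude 4.229 rad/s.

4.23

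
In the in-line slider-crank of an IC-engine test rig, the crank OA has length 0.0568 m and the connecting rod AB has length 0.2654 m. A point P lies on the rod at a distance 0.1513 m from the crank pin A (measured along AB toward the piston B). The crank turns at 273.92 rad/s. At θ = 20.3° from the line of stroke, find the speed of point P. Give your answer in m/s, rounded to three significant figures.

8.69

ω = 273.9 rad/s.  Crank-pin speed |V_A| = rω = 15.559 m/s, perpendicular to OA.
Rod angle: sinφ = −(r/L) sinθ ⇒ φ = -4.258°; ω_rod = −rω cosθ/√(L²−r²sin²θ) = -55.134 rad/s.
V_P = V_A + ω_rod × AP, with AP = 0.1513 m along the rod.
Components: V_Px = −rω sinθ − a·ω_rod·sinφ = -6.0172 m/s;  V_Py = rω cosθ + a·ω_rod·cosφ = +6.2735 m/s.
|V_P| = √(V_Px² + V_Py²) = 8.6927 m/s.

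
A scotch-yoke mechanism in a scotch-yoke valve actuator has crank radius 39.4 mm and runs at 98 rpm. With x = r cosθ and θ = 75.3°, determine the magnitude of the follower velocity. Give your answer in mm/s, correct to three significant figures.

ω = 10.26 rad/s (from 98 rpm).
x = r cosθ ⇒ ẋ = −rω sinθ.
|v| = rω|sinθ| = 0.0394·10.26·|sin 75.3°| = 0.39111 m/s = 391.11 mm/s.

391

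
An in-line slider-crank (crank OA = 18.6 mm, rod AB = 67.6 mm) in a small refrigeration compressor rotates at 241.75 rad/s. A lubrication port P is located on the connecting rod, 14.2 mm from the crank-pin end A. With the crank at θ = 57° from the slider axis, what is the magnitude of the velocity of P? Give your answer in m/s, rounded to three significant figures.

4.35

ω = 241.8 rad/s.  Crank-pin speed |V_A| = rω = 4.4966 m/s, perpendicular to OA.
Rod angle: sinφ = −(r/L) sinθ ⇒ φ = -13.342°; ω_rod = −rω cosθ/√(L²−r²sin²θ) = -37.233 rad/s.
V_P = V_A + ω_rod × AP, with AP = 0.0142 m along the rod.
Components: V_Px = −rω sinθ − a·ω_rod·sinφ = -3.8931 m/s;  V_Py = rω cosθ + a·ω_rod·cosφ = +1.9346 m/s.
|V_P| = √(V_Px² + V_Py²) = 4.3473 m/s.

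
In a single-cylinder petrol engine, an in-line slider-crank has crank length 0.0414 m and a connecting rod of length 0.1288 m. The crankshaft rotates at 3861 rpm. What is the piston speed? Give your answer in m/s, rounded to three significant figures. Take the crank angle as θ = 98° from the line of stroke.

15.8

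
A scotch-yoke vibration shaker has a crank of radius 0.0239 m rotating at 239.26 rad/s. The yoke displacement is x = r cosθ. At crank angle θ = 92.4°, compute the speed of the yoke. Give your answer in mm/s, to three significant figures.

5710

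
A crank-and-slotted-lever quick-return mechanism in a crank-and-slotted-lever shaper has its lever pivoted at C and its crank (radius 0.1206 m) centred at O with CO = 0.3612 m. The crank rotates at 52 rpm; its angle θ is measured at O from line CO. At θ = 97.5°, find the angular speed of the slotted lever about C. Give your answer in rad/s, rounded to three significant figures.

ω = 5.445 rad/s (from 52 rpm).
Crank pin A relative to C: A = (d + r cosθ, r sinθ); lever angle φ = atan2(r sinθ, d + r cosθ).
Differentiating tanφ: φ̇ = rω(d cosθ + r)/(d² + r² + 2dr cosθ).
d² + r² + 2dr cosθ = |CA|² = 0.133638 m²;  d cosθ + r = +0.073454 m.
|ω_lever| = |0.1206·5.445·+0.073454| / 0.133638 = 0.36096 rad/s.

0.361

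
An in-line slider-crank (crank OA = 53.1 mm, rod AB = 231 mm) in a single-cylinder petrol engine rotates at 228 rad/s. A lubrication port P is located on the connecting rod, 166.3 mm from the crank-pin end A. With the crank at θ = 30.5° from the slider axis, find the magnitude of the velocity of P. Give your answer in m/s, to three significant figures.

7.61

ω = 228 rad/s.  Crank-pin speed |V_A| = rω = 12.107 m/s, perpendicular to OA.
Rod angle: sinφ = −(r/L) sinθ ⇒ φ = -6.700°; ω_rod = −rω cosθ/√(L²−r²sin²θ) = -45.469 rad/s.
V_P = V_A + ω_rod × AP, with AP = 0.1663 m along the rod.
Components: V_Px = −rω sinθ − a·ω_rod·sinφ = -7.0268 m/s;  V_Py = rω cosθ + a·ω_rod·cosφ = +2.9217 m/s.
|V_P| = √(V_Px² + V_Py²) = 7.6101 m/s.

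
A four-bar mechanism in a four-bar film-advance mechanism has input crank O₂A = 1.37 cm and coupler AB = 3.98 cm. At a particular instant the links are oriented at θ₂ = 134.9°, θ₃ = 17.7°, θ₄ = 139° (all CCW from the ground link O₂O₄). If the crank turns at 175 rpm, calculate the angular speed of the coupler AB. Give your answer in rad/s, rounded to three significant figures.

0.528

ω₂ = 18.33 rad/s (from 175 rpm).
Differentiating the loop-closure r₂e^{iθ₂}+r₃e^{iθ₃}=r₁+r₄e^{iθ₄} gives r₂ω₂e^{iθ₂}+r₃ω₃e^{iθ₃}=r₄ω₄e^{iθ₄}.
Eliminating the other unknown: ω₃ = r₂ω₂ sin(θ₄−θ₂) / [r₃ sin(θ₃−θ₄)].
Numerator sine = +0.07150; denominator sine = -0.85446.
Result = 0.0137·18.33·(+0.07150) / (0.0398·(-0.85446)) = -0.52784 rad/s; magnitude 0.52784 rad/s.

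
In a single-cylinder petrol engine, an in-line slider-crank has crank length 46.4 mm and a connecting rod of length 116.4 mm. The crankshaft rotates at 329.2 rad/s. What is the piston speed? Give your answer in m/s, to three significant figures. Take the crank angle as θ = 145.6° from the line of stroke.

ω = 329.2 rad/s
For an in-line slider-crank, x = r cosθ + √(L² − r² sin²θ), so v = −rω sinθ·[1 + r cosθ/√(L² − r² sin²θ)].
With r = 0.0464 m, L = 0.1164 m, θ = 145.6°: √(L² − r² sin²θ) = 0.11341 m.
v = −0.0464·329.2·0.56497·[1 + 0.0464·-0.82511/0.11341] = -5.7165 m/s.
|v| = 5.7165 m/s.

5.72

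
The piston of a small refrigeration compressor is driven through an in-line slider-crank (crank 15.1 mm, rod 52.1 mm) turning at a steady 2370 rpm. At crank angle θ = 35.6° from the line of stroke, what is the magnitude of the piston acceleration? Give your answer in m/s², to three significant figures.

850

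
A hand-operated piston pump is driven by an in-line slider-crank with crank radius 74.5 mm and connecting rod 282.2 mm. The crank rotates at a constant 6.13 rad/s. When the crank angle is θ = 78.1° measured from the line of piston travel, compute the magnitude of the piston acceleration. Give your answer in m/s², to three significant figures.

ω = 6.13 rad/s
x(θ) = r cosθ + √(L² − r² sin²θ); with ω constant, a = ω²·d²x/dθ².
d²x/dθ² = −r cosθ − r²(cos2θ)/√u − r⁴ sin²2θ/(4u^{3/2}),  u = L² − r² sin²θ = 0.0743226 m².
Substituting r = 0.0745 m, L = 0.2822 m, θ = 78.1°: d²x/dθ² = +0.0032034 m.
a = ω²·d²x/dθ² = (6.13)²·(+0.0032034) = +0.12037 m/s²;  |a| = 0.12037 m/s².

0.120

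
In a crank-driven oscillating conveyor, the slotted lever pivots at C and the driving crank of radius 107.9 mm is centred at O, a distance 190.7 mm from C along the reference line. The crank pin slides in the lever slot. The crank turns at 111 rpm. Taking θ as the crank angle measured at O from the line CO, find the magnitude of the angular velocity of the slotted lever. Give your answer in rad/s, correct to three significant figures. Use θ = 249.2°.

ω = 11.62 rad/s (from 111 rpm).
Crank pin A relative to C: A = (d + r cosθ, r sinθ); lever angle φ = atan2(r sinθ, d + r cosθ).
Differentiating tanφ: φ̇ = rω(d cosθ + r)/(d² + r² + 2dr cosθ).
d² + r² + 2dr cosθ = |CA|² = 0.0333952 m²;  d cosθ + r = +0.040181 m.
|ω_lever| = |0.1079·11.62·+0.040181| / 0.0333952 = 1.5091 rad/s.

1.51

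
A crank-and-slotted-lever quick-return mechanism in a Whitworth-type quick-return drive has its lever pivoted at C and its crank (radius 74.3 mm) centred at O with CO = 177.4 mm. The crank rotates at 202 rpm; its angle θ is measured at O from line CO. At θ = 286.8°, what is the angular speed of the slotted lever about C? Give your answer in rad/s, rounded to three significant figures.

ω = 21.15 rad/s (from 202 rpm).
Crank pin A relative to C: A = (d + r cosθ, r sinθ); lever angle φ = atan2(r sinθ, d + r cosθ).
Differentiating tanφ: φ̇ = rω(d cosθ + r)/(d² + r² + 2dr cosθ).
d² + r² + 2dr cosθ = |CA|² = 0.0446106 m²;  d cosθ + r = +0.12557 m.
|ω_lever| = |0.0743·21.15·+0.12557| / 0.0446106 = 4.4242 rad/s.

4.42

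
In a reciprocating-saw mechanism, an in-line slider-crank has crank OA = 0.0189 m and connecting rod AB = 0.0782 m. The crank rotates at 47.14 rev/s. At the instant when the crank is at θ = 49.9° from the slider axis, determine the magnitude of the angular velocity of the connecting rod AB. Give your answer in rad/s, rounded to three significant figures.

ω = 296.2 rad/s (converted from 47.14 rev/s).
The rod makes angle φ with the slider axis where L sinφ = r sinθ; differentiating, L cosφ·φ̇ = r ω cosθ.
L cosφ = √(L² − r² sin²θ) = 0.076852 m.
|ω_rod| = r ω |cosθ| / √(L² − r² sin²θ) = 0.0189·296.2·0.64412/0.076852 = 46.919 rad/s.

46.9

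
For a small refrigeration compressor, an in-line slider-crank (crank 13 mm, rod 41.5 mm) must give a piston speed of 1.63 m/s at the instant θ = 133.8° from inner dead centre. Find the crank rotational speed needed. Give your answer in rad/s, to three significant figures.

223

For an in-line slider-crank, |v_piston| = rω|sinθ|·[1 + r cosθ/√(L² − r² sin²θ)].
With r = 0.013 m, L = 0.0415 m, θ = 133.8°: the bracketed kinematic factor |dx/dθ| = 0.0072944 m.
ω = v/|dx/dθ| = 1.63/0.0072944 = 223.46 rad/s.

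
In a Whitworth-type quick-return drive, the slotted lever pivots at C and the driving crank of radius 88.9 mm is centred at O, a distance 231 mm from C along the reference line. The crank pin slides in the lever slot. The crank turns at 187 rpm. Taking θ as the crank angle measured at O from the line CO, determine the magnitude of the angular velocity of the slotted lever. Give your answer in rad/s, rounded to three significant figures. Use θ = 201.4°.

ω = 19.58 rad/s (from 187 rpm).
Crank pin A relative to C: A = (d + r cosθ, r sinθ); lever angle φ = atan2(r sinθ, d + r cosθ).
Differentiating tanφ: φ̇ = rω(d cosθ + r)/(d² + r² + 2dr cosθ).
d² + r² + 2dr cosθ = |CA|² = 0.0230241 m²;  d cosθ + r = -0.12617 m.
|ω_lever| = |0.0889·19.58·-0.12617| / 0.0230241 = 9.5402 rad/s.

9.54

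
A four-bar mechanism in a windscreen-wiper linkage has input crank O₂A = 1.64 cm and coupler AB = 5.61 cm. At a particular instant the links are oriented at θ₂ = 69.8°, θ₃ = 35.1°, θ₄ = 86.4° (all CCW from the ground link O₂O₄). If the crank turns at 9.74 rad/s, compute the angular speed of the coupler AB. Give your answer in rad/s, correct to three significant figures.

ω₂ = 9.74 rad/s
Differentiating the loop-closure r₂e^{iθ₂}+r₃e^{iθ₃}=r₁+r₄e^{iθ₄} gives r₂ω₂e^{iθ₂}+r₃ω₃e^{iθ₃}=r₄ω₄e^{iθ₄}.
Eliminating the other unknown: ω₃ = r₂ω₂ sin(θ₄−θ₂) / [r₃ sin(θ₃−θ₄)].
Numerator sine = +0.28569; denominator sine = -0.78043.
Result = 0.0164·9.74·(+0.28569) / (0.0561·(-0.78043)) = -1.0423 rad/s; magnitude 1.0423 rad/s.

1.04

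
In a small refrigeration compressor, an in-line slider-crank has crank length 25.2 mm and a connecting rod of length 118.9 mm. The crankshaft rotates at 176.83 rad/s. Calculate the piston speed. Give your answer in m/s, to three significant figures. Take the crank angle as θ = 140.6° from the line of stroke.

ω = 176.8 rad/s
For an in-line slider-crank, x = r cosθ + √(L² − r² sin²θ), so v = −rω sinθ·[1 + r cosθ/√(L² − r² sin²θ)].
With r = 0.0252 m, L = 0.1189 m, θ = 140.6°: √(L² − r² sin²θ) = 0.11782 m.
v = −0.0252·176.8·0.63473·[1 + 0.0252·-0.77273/0.11782] = -2.361 m/s.
|v| = 2.361 m/s.

2.36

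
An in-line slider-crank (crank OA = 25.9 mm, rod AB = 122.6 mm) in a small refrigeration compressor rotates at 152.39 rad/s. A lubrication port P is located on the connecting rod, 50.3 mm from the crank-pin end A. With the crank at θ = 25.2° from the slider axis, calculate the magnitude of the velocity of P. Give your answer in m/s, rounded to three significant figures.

2.78

ω = 152.4 rad/s.  Crank-pin speed |V_A| = rω = 3.9469 m/s, perpendicular to OA.
Rod angle: sinφ = −(r/L) sinθ ⇒ φ = -5.161°; ω_rod = −rω cosθ/√(L²−r²sin²θ) = -29.248 rad/s.
V_P = V_A + ω_rod × AP, with AP = 0.0503 m along the rod.
Components: V_Px = −rω sinθ − a·ω_rod·sinφ = -1.8128 m/s;  V_Py = rω cosθ + a·ω_rod·cosφ = +2.1061 m/s.
|V_P| = √(V_Px² + V_Py²) = 2.7788 m/s.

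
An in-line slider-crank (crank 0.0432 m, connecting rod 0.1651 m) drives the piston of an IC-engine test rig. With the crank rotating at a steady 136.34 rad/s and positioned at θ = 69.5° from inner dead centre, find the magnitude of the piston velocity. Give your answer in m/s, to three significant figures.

ω = 136.3 rad/s
For an in-line slider-crank, x = r cosθ + √(L² − r² sin²θ), so v = −rω sinθ·[1 + r cosθ/√(L² − r² sin²θ)].
With r = 0.0432 m, L = 0.1651 m, θ = 69.5°: √(L² − r² sin²θ) = 0.16006 m.
v = −0.0432·136.3·0.93667·[1 + 0.0432·0.35021/0.16006] = -6.0383 m/s.
|v| = 6.0383 m/s.

6.04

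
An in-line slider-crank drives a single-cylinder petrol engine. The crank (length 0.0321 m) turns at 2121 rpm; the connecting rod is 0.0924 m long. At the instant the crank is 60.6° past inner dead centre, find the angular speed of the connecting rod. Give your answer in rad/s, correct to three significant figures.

39.7

ω = 222.1 rad/s (converted from 2121 rpm).
The rod makes angle φ with the slider axis where L sinφ = r sinθ; differentiating, L cosφ·φ̇ = r ω cosθ.
L cosφ = √(L² − r² sin²θ) = 0.088066 m.
|ω_rod| = r ω |cosθ| / √(L² − r² sin²θ) = 0.0321·222.1·0.49090/0.088066 = 39.743 rad/s.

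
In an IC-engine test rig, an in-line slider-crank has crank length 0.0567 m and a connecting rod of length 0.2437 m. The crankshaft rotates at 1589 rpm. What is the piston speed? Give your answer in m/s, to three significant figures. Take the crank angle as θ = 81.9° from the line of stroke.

ω = 2π·1589/60 = 166.4 rad/s
For an in-line slider-crank, x = r cosθ + √(L² − r² sin²θ), so v = −rω sinθ·[1 + r cosθ/√(L² − r² sin²θ)].
With r = 0.0567 m, L = 0.2437 m, θ = 81.9°: √(L² − r² sin²θ) = 0.23715 m.
v = −0.0567·166.4·0.99002·[1 + 0.0567·0.14090/0.23715] = -9.6554 m/s.
|v| = 9.6554 m/s.

9.66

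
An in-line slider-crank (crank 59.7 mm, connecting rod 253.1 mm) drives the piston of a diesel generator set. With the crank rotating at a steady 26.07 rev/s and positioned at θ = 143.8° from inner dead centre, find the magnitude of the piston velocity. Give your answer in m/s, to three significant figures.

ω = 2π·26.1 = 163.8 rad/s
For an in-line slider-crank, x = r cosθ + √(L² − r² sin²θ), so v = −rω sinθ·[1 + r cosθ/√(L² − r² sin²θ)].
With r = 0.0597 m, L = 0.2531 m, θ = 143.8°: √(L² − r² sin²θ) = 0.25063 m.
v = −0.0597·163.8·0.59061·[1 + 0.0597·-0.80696/0.25063] = -4.6654 m/s.
|v| = 4.6654 m/s.

4.67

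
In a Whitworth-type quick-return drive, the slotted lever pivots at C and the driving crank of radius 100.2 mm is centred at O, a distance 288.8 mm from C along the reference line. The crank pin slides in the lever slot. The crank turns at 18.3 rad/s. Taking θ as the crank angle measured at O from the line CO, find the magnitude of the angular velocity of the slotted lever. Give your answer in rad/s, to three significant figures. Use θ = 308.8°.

ω = 18.3 rad/s
Crank pin A relative to C: A = (d + r cosθ, r sinθ); lever angle φ = atan2(r sinθ, d + r cosθ).
Differentiating tanφ: φ̇ = rω(d cosθ + r)/(d² + r² + 2dr cosθ).
d² + r² + 2dr cosθ = |CA|² = 0.129711 m²;  d cosθ + r = +0.28116 m.
|ω_lever| = |0.1002·18.3·+0.28116| / 0.129711 = 3.9747 rad/s.

3.97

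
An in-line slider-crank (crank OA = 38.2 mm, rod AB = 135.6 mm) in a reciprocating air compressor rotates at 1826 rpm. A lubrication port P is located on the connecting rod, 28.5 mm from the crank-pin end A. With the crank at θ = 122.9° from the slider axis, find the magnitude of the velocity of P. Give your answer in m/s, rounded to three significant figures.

6.71

ω = 191.2 rad/s.  Crank-pin speed |V_A| = rω = 7.3045 m/s, perpendicular to OA.
Rod angle: sinφ = −(r/L) sinθ ⇒ φ = -13.682°; ω_rod = −rω cosθ/√(L²−r²sin²θ) = +30.114 rad/s.
V_P = V_A + ω_rod × AP, with AP = 0.0285 m along the rod.
Components: V_Px = −rω sinθ − a·ω_rod·sinφ = -5.93 m/s;  V_Py = rω cosθ + a·ω_rod·cosφ = -3.1337 m/s.
|V_P| = √(V_Px² + V_Py²) = 6.7071 m/s.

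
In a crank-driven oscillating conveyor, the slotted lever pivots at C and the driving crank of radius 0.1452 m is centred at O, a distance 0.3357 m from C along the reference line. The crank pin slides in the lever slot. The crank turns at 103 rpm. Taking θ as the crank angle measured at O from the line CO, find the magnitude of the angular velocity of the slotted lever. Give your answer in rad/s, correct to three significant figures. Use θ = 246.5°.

ω = 10.79 rad/s (from 103 rpm).
Crank pin A relative to C: A = (d + r cosθ, r sinθ); lever angle φ = atan2(r sinθ, d + r cosθ).
Differentiating tanφ: φ̇ = rω(d cosθ + r)/(d² + r² + 2dr cosθ).
d² + r² + 2dr cosθ = |CA|² = 0.0949046 m²;  d cosθ + r = +0.01134 m.
|ω_lever| = |0.1452·10.79·+0.01134| / 0.0949046 = 0.18714 rad/s.

0.187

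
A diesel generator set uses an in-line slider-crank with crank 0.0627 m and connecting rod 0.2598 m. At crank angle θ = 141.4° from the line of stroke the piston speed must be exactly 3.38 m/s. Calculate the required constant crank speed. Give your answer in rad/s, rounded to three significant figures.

For an in-line slider-crank, |v_piston| = rω|sinθ|·[1 + r cosθ/√(L² − r² sin²θ)].
With r = 0.0627 m, L = 0.2598 m, θ = 141.4°: the bracketed kinematic factor |dx/dθ| = 0.031654 m.
ω = v/|dx/dθ| = 3.38/0.031654 = 106.78 rad/s.

107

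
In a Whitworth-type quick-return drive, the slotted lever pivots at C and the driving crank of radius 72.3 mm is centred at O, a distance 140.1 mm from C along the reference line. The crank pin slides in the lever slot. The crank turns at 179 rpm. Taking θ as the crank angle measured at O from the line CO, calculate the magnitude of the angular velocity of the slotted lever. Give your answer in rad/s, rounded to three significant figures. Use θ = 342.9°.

ω = 18.74 rad/s (from 179 rpm).
Crank pin A relative to C: A = (d + r cosθ, r sinθ); lever angle φ = atan2(r sinθ, d + r cosθ).
Differentiating tanφ: φ̇ = rω(d cosθ + r)/(d² + r² + 2dr cosθ).
d² + r² + 2dr cosθ = |CA|² = 0.0442182 m²;  d cosθ + r = +0.20621 m.
|ω_lever| = |0.0723·18.74·+0.20621| / 0.0442182 = 6.3201 rad/s.

6.32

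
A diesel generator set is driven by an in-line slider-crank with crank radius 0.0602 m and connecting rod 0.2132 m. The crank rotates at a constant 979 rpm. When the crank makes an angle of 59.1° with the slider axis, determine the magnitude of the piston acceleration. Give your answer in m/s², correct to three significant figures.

ω = 2π·979/60 = 102.5 rad/s
x(θ) = r cosθ + √(L² − r² sin²θ); with ω constant, a = ω²·d²x/dθ².
d²x/dθ² = −r cosθ − r²(cos2θ)/√u − r⁴ sin²2θ/(4u^{3/2}),  u = L² − r² sin²θ = 0.0427859 m².
Substituting r = 0.0602 m, L = 0.2132 m, θ = 59.1°: d²x/dθ² = -0.022924 m.
a = ω²·d²x/dθ² = (102.5)²·(-0.022924) = -240.94 m/s²;  |a| = 240.94 m/s².

241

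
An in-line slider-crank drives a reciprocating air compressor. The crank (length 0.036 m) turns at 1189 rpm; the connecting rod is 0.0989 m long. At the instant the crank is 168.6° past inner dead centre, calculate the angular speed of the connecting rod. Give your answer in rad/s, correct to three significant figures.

44.5

ω = 124.5 rad/s (converted from 1189 rpm).
The rod makes angle φ with the slider axis where L sinφ = r sinθ; differentiating, L cosφ·φ̇ = r ω cosθ.
L cosφ = √(L² − r² sin²θ) = 0.098644 m.
|ω_rod| = r ω |cosθ| / √(L² − r² sin²θ) = 0.036·124.5·0.98027/0.098644 = 44.544 rad/s.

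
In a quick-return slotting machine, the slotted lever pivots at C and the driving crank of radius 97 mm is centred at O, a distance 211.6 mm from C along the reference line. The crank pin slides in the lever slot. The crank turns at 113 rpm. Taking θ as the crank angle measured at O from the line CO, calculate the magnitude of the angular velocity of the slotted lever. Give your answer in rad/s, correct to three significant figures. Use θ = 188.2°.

ω = 11.83 rad/s (from 113 rpm).
Crank pin A relative to C: A = (d + r cosθ, r sinθ); lever angle φ = atan2(r sinθ, d + r cosθ).
Differentiating tanφ: φ̇ = rω(d cosθ + r)/(d² + r² + 2dr cosθ).
d² + r² + 2dr cosθ = |CA|² = 0.0135528 m²;  d cosθ + r = -0.11244 m.
|ω_lever| = |0.097·11.83·-0.11244| / 0.0135528 = 9.5226 rad/s.

9.52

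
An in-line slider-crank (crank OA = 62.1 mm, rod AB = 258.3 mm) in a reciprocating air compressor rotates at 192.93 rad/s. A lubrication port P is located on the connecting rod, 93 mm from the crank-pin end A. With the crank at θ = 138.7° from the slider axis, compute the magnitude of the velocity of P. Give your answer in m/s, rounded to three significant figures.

ω = 192.9 rad/s.  Crank-pin speed |V_A| = rω = 11.981 m/s, perpendicular to OA.
Rod angle: sinφ = −(r/L) sinθ ⇒ φ = -9.130°; ω_rod = −rω cosθ/√(L²−r²sin²θ) = +35.294 rad/s.
V_P = V_A + ω_rod × AP, with AP = 0.093 m along the rod.
Components: V_Px = −rω sinθ − a·ω_rod·sinφ = -7.3866 m/s;  V_Py = rω cosθ + a·ω_rod·cosφ = -5.7601 m/s.
|V_P| = √(V_Px² + V_Py²) = 9.367 m/s.

9.37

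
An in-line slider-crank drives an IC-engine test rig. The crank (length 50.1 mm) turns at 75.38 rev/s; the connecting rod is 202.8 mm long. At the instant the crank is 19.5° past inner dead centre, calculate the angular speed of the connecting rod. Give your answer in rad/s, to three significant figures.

ω = 473.6 rad/s (converted from 75.38 rev/s).
The rod makes angle φ with the slider axis where L sinφ = r sinθ; differentiating, L cosφ·φ̇ = r ω cosθ.
L cosφ = √(L² − r² sin²θ) = 0.20211 m.
|ω_rod| = r ω |cosθ| / √(L² − r² sin²θ) = 0.0501·473.6·0.94264/0.20211 = 110.67 rad/s.

111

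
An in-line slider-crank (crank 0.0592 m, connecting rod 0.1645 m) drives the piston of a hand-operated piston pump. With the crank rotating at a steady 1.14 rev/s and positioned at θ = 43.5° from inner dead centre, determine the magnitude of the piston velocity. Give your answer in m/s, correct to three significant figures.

ω = 2π·1.14 = 7.163 rad/s
For an in-line slider-crank, x = r cosθ + √(L² − r² sin²θ), so v = −rω sinθ·[1 + r cosθ/√(L² − r² sin²θ)].
With r = 0.0592 m, L = 0.1645 m, θ = 43.5°: √(L² − r² sin²θ) = 0.15937 m.
v = −0.0592·7.163·0.68835·[1 + 0.0592·0.72537/0.15937] = -0.37054 m/s.
|v| = 0.37054 m/s.

0.371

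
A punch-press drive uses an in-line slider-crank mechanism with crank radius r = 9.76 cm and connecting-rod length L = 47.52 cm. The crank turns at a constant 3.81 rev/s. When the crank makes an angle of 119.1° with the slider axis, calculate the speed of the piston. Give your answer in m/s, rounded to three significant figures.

ω = 2π·3.81 = 23.94 rad/s
For an in-line slider-crank, x = r cosθ + √(L² − r² sin²θ), so v = −rω sinθ·[1 + r cosθ/√(L² − r² sin²θ)].
With r = 0.0976 m, L = 0.4752 m, θ = 119.1°: √(L² − r² sin²θ) = 0.46749 m.
v = −0.0976·23.94·0.87377·[1 + 0.0976·-0.48634/0.46749] = -1.8342 m/s.
|v| = 1.8342 m/s.

1.83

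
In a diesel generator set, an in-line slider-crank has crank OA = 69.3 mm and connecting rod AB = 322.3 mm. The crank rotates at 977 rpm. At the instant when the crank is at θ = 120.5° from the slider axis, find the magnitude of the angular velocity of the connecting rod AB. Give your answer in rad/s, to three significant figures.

11.4

ω = 102.3 rad/s (converted from 977 rpm).
The rod makes angle φ with the slider axis where L sinφ = r sinθ; differentiating, L cosφ·φ̇ = r ω cosθ.
L cosφ = √(L² − r² sin²θ) = 0.31672 m.
|ω_rod| = r ω |cosθ| / √(L² − r² sin²θ) = 0.0693·102.3·0.50754/0.31672 = 11.362 rad/s.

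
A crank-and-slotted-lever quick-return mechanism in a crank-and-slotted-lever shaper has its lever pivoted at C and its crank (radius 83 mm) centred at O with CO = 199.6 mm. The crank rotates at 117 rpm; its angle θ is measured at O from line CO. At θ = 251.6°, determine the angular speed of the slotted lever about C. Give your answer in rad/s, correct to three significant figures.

0.561

ω = 12.25 rad/s (from 117 rpm).
Crank pin A relative to C: A = (d + r cosθ, r sinθ); lever angle φ = atan2(r sinθ, d + r cosθ).
Differentiating tanφ: φ̇ = rω(d cosθ + r)/(d² + r² + 2dr cosθ).
d² + r² + 2dr cosθ = |CA|² = 0.0362706 m²;  d cosθ + r = +0.019996 m.
|ω_lever| = |0.083·12.25·+0.019996| / 0.0362706 = 0.56065 rad/s.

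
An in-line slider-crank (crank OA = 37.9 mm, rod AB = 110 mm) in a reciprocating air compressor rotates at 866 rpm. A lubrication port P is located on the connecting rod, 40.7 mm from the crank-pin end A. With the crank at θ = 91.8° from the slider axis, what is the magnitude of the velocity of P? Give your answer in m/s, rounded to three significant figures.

ω = 90.69 rad/s.  Crank-pin speed |V_A| = rω = 3.437 m/s, perpendicular to OA.
Rod angle: sinφ = −(r/L) sinθ ⇒ φ = -20.144°; ω_rod = −rω cosθ/√(L²−r²sin²θ) = +1.0454 rad/s.
V_P = V_A + ω_rod × AP, with AP = 0.0407 m along the rod.
Components: V_Px = −rω sinθ − a·ω_rod·sinφ = -3.4207 m/s;  V_Py = rω cosθ + a·ω_rod·cosφ = -0.068015 m/s.
|V_P| = √(V_Px² + V_Py²) = 3.4214 m/s.

3.42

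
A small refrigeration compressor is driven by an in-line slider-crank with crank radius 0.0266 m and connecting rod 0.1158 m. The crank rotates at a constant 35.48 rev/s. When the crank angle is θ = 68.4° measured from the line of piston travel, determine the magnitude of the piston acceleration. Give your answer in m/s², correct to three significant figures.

ω = 2π·35.5 = 222.9 rad/s
x(θ) = r cosθ + √(L² − r² sin²θ); with ω constant, a = ω²·d²x/dθ².
d²x/dθ² = −r cosθ − r²(cos2θ)/√u − r⁴ sin²2θ/(4u^{3/2}),  u = L² − r² sin²θ = 0.012798 m².
Substituting r = 0.0266 m, L = 0.1158 m, θ = 68.4°: d²x/dθ² = -0.0052733 m.
a = ω²·d²x/dθ² = (222.9)²·(-0.0052733) = -262.06 m/s²;  |a| = 262.06 m/s².

262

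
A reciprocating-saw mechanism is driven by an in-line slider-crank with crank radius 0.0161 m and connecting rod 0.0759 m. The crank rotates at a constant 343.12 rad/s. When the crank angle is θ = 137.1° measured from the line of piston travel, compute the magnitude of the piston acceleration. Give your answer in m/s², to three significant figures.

1350

ω = 343.1 rad/s
x(θ) = r cosθ + √(L² − r² sin²θ); with ω constant, a = ω²·d²x/dθ².
d²x/dθ² = −r cosθ − r²(cos2θ)/√u − r⁴ sin²2θ/(4u^{3/2}),  u = L² − r² sin²θ = 0.0056407 m².
Substituting r = 0.0161 m, L = 0.0759 m, θ = 137.1°: d²x/dθ² = +0.011502 m.
a = ω²·d²x/dθ² = (343.1)²·(+0.011502) = +1354.1 m/s²;  |a| = 1354.1 m/s².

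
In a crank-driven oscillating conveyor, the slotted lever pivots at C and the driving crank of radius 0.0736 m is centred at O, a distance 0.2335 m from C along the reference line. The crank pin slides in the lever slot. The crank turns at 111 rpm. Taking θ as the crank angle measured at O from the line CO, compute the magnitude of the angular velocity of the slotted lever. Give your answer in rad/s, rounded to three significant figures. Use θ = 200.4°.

4.48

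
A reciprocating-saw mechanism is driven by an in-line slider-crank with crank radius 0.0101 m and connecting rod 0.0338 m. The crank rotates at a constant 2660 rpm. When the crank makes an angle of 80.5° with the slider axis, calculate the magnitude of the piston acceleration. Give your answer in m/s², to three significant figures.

102

ω = 2π·2660/60 = 278.6 rad/s
x(θ) = r cosθ + √(L² − r² sin²θ); with ω constant, a = ω²·d²x/dθ².
d²x/dθ² = −r cosθ − r²(cos2θ)/√u − r⁴ sin²2θ/(4u^{3/2}),  u = L² − r² sin²θ = 0.00104321 m².
Substituting r = 0.0101 m, L = 0.0338 m, θ = 80.5°: d²x/dθ² = +0.0013111 m.
a = ω²·d²x/dθ² = (278.6)²·(+0.0013111) = +101.73 m/s²;  |a| = 101.73 m/s².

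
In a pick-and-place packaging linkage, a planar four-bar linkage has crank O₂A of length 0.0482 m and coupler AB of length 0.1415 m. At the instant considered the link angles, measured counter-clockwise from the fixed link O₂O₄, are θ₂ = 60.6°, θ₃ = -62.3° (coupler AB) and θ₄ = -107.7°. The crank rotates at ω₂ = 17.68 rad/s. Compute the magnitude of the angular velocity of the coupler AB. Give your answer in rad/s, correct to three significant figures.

1.72

ω₂ = 17.68 rad/s
Differentiating the loop-closure r₂e^{iθ₂}+r₃e^{iθ₃}=r₁+r₄e^{iθ₄} gives r₂ω₂e^{iθ₂}+r₃ω₃e^{iθ₃}=r₄ω₄e^{iθ₄}.
Eliminating the other unknown: ω₃ = r₂ω₂ sin(θ₄−θ₂) / [r₃ sin(θ₃−θ₄)].
Numerator sine = -0.20279; denominator sine = +0.71203.
Result = 0.0482·17.68·(-0.20279) / (0.1415·(+0.71203)) = -1.7152 rad/s; magnitude 1.7152 rad/s.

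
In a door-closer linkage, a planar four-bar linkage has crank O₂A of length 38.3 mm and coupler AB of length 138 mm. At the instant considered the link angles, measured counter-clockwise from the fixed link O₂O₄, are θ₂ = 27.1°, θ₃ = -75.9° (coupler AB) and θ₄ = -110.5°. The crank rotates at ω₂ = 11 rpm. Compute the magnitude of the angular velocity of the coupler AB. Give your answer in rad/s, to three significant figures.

ω₂ = 1.152 rad/s (from 11 rpm).
Differentiating the loop-closure r₂e^{iθ₂}+r₃e^{iθ₃}=r₁+r₄e^{iθ₄} gives r₂ω₂e^{iθ₂}+r₃ω₃e^{iθ₃}=r₄ω₄e^{iθ₄}.
Eliminating the other unknown: ω₃ = r₂ω₂ sin(θ₄−θ₂) / [r₃ sin(θ₃−θ₄)].
Numerator sine = -0.67430; denominator sine = +0.56784.
Result = 0.0383·1.152·(-0.67430) / (0.138·(+0.56784)) = -0.37964 rad/s; magnitude 0.37964 rad/s.

0.380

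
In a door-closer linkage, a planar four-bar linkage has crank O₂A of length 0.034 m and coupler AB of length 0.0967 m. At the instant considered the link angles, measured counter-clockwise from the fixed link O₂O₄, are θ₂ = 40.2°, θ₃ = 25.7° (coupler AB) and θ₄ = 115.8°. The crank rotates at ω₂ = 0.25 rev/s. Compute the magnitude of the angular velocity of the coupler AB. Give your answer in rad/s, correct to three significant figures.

0.535

ω₂ = 1.571 rad/s (from 0.25 rev/s).
Differentiating the loop-closure r₂e^{iθ₂}+r₃e^{iθ₃}=r₁+r₄e^{iθ₄} gives r₂ω₂e^{iθ₂}+r₃ω₃e^{iθ₃}=r₄ω₄e^{iθ₄}.
Eliminating the other unknown: ω₃ = r₂ω₂ sin(θ₄−θ₂) / [r₃ sin(θ₃−θ₄)].
Numerator sine = +0.96858; denominator sine = -1.00000.
Result = 0.034·1.571·(+0.96858) / (0.0967·(-1.00000)) = -0.53495 rad/s; magnitude 0.53495 rad/s.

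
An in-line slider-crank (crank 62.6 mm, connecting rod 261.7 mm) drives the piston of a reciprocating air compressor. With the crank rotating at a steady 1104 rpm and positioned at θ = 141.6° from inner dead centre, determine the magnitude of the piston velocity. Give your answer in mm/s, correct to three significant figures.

ω = 2π·1104/60 = 115.6 rad/s
For an in-line slider-crank, x = r cosθ + √(L² − r² sin²θ), so v = −rω sinθ·[1 + r cosθ/√(L² − r² sin²θ)].
With r = 0.0626 m, L = 0.2617 m, θ = 141.6°: √(L² − r² sin²θ) = 0.2588 m.
v = −0.0626·115.6·0.62115·[1 + 0.0626·-0.78369/0.2588] = -3.6432 m/s.
|v| = 3.6432 m/s = 3643.2 mm/s.

3640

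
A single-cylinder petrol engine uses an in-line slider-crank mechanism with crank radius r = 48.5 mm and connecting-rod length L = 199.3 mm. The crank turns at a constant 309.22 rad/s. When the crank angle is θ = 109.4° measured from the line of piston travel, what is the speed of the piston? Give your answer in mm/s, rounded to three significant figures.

ω = 309.2 rad/s
For an in-line slider-crank, x = r cosθ + √(L² − r² sin²θ), so v = −rω sinθ·[1 + r cosθ/√(L² − r² sin²θ)].
With r = 0.0485 m, L = 0.1993 m, θ = 109.4°: √(L² − r² sin²θ) = 0.19398 m.
v = −0.0485·309.2·0.94322·[1 + 0.0485·-0.33216/0.19398] = -12.971 m/s.
|v| = 12.971 m/s = 12971 mm/s.

13000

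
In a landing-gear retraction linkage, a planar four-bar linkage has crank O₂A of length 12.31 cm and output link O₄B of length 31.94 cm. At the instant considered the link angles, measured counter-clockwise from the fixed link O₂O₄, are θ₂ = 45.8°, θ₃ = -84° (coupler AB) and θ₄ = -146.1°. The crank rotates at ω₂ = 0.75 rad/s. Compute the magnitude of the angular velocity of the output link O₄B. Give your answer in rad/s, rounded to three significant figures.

0.251

ω₂ = 0.75 rad/s
Differentiating the loop-closure r₂e^{iθ₂}+r₃e^{iθ₃}=r₁+r₄e^{iθ₄} gives r₂ω₂e^{iθ₂}+r₃ω₃e^{iθ₃}=r₄ω₄e^{iθ₄}.
Eliminating the other unknown: ω₄ = r₂ω₂ sin(θ₂−θ₃) / [r₄ sin(θ₄−θ₃)].
Numerator sine = +0.76828; denominator sine = -0.88377.
Result = 0.1231·0.75·(+0.76828) / (0.3194·(-0.88377)) = -0.25129 rad/s; magnitude 0.25129 rad/s.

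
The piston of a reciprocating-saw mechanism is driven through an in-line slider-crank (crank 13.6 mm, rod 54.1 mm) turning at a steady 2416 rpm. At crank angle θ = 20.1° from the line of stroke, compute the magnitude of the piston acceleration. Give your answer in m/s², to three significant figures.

987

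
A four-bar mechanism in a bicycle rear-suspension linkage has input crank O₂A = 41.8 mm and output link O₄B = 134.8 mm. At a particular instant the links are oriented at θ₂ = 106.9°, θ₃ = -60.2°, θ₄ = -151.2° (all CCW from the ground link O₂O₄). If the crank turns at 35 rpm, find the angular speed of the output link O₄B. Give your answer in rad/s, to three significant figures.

ω₂ = 3.665 rad/s (from 35 rpm).
Differentiating the loop-closure r₂e^{iθ₂}+r₃e^{iθ₃}=r₁+r₄e^{iθ₄} gives r₂ω₂e^{iθ₂}+r₃ω₃e^{iθ₃}=r₄ω₄e^{iθ₄}.
Eliminating the other unknown: ω₄ = r₂ω₂ sin(θ₂−θ₃) / [r₄ sin(θ₄−θ₃)].
Numerator sine = +0.22325; denominator sine = -0.99985.
Result = 0.0418·3.665·(+0.22325) / (0.1348·(-0.99985)) = -0.25377 rad/s; magnitude 0.25377 rad/s.

0.254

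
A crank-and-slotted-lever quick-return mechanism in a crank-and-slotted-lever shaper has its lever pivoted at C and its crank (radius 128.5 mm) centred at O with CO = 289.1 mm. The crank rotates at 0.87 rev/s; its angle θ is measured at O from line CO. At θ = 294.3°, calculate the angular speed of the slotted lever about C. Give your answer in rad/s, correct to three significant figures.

ω = 5.466 rad/s (from 0.87 rev/s).
Crank pin A relative to C: A = (d + r cosθ, r sinθ); lever angle φ = atan2(r sinθ, d + r cosθ).
Differentiating tanφ: φ̇ = rω(d cosθ + r)/(d² + r² + 2dr cosθ).
d² + r² + 2dr cosθ = |CA|² = 0.130666 m²;  d cosθ + r = +0.24747 m.
|ω_lever| = |0.1285·5.466·+0.24747| / 0.130666 = 1.3303 rad/s.

1.33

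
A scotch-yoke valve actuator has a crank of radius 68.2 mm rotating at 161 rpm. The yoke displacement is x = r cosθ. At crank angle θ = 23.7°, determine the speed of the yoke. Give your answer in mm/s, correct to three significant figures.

462

ω = 16.86 rad/s (from 161 rpm).
x = r cosθ ⇒ ẋ = −rω sinθ.
|v| = rω|sinθ| = 0.0682·16.86·|sin 23.7°| = 0.46218 m/s = 462.18 mm/s.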